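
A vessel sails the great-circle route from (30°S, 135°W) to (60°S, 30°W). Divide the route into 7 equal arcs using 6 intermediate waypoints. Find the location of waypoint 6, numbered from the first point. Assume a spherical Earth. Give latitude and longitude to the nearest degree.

≈ (63°S, 50°W)

Convert each endpoint to a unit vector on the sphere (x = cos φ cos λ, y = cos φ sin λ, z = sin φ).
The central angle between the endpoints is δ = arccos(p₁·p₂) ≈ 1.244 rad (71.3°).
Interpolate at f = 6/7 with slerp weights a = sin((1−f)δ)/sin δ ≈ 0.187, b = sin(fδ)/sin δ ≈ 0.924.
p = a·p₁ + b·p₂ ≈ (0.286, -0.345, -0.894); φ = arcsin(p_z) ≈ -63.36°, λ = atan2(p_y, p_x) ≈ -50.38°.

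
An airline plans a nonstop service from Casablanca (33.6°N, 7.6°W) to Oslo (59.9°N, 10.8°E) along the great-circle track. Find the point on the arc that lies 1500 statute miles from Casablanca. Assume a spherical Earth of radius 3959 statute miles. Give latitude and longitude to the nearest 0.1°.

≈ 53.6°N, 4.2°E

The haversine formula gives a central angle δ ≈ 0.505 rad (28.9°) between the endpoints. The total great-circle distance is δ·R ≈ 0.505 × 3959 ≈ 2000 mi, so the target fraction is f = 1500/2000 ≈ 0.750.
Interpolate at f ≈ 0.750 with slerp weights a = sin((1−f)δ)/sin δ ≈ 0.260, b = sin(fδ)/sin δ ≈ 0.764.
p = a·p₁ + b·p₂ ≈ (0.591, 0.043, 0.805); φ = arcsin(p_z) ≈ 53.64°, λ = atan2(p_y, p_x) ≈ 4.18°.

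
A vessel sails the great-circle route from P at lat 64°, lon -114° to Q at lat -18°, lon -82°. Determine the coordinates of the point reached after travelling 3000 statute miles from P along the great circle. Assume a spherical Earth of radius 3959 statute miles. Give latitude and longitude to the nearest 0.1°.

≈ lat 23.1°, lon -91.8°

From cos δ = sin φ₁ sin φ₂ + cos φ₁ cos φ₂ cos Δλ, the central angle is δ ≈ 1.495 rad (85.7°). The total great-circle distance is δ·R ≈ 1.495 × 3959 ≈ 5918 mi, so the target fraction is f = 3000/5918 ≈ 0.507.
Interpolate at f ≈ 0.507 with slerp weights a = sin((1−f)δ)/sin δ ≈ 0.674, b = sin(fδ)/sin δ ≈ 0.689.
p = a·p₁ + b·p₂ ≈ (-0.029, -0.919, 0.393); φ = arcsin(p_z) ≈ 23.13°, λ = atan2(p_y, p_x) ≈ -91.80°.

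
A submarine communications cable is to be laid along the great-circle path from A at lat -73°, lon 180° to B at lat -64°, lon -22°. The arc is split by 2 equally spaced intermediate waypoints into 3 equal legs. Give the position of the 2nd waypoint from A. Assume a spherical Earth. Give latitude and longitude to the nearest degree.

≈ lat -78°, lon -33°

From cos δ = sin φ₁ sin φ₂ + cos φ₁ cos φ₂ cos Δλ, the central angle is δ ≈ 0.737 rad (42.2°).
Interpolate at f = 2/3 with slerp weights a = sin((1−f)δ)/sin δ ≈ 0.362, b = sin(fδ)/sin δ ≈ 0.702.
p = a·p₁ + b·p₂ ≈ (0.180, -0.115, -0.977); φ = arcsin(p_z) ≈ -77.68°, λ = atan2(p_y, p_x) ≈ -32.71°.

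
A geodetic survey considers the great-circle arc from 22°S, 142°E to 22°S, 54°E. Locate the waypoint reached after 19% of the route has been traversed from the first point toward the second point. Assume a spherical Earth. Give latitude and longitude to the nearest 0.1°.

≈ 26.4°S, 126.0°E

From cos δ = sin φ₁ sin φ₂ + cos φ₁ cos φ₂ cos Δλ, the central angle is δ ≈ 1.400 rad (80.2°).
Interpolate at f = 0.19 with slerp weights a = sin((1−f)δ)/sin δ ≈ 0.919, b = sin(fδ)/sin δ ≈ 0.267.
p = a·p₁ + b·p₂ ≈ (-0.526, 0.725, -0.444); φ = arcsin(p_z) ≈ -26.38°, λ = atan2(p_y, p_x) ≈ 125.99°.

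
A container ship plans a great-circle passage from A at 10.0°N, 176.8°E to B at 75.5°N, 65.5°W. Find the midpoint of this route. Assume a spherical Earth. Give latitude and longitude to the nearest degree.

≈ 52°N, 169°W

The haversine formula gives a central angle δ ≈ 1.517 rad (86.9°) between the endpoints.
Interpolate at f = 1/2 with slerp weights a = sin((1−f)δ)/sin δ ≈ 0.689, b = sin(fδ)/sin δ ≈ 0.689.
p = a·p₁ + b·p₂ ≈ (-0.606, -0.119, 0.787); φ = arcsin(p_z) ≈ 51.87°, λ = atan2(p_y, p_x) ≈ -168.88°.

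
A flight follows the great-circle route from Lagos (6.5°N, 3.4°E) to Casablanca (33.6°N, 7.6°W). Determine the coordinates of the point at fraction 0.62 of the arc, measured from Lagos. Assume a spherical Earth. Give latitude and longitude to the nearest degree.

Convert each endpoint to a unit vector on the sphere (x = cos φ cos λ, y = cos φ sin λ, z = sin φ).
The central angle between the endpoints is δ = arccos(p₁·p₂) ≈ 0.505 rad (29.0°).
Interpolate at f = 0.62 with slerp weights a = sin((1−f)δ)/sin δ ≈ 0.394, b = sin(fδ)/sin δ ≈ 0.637.
p = a·p₁ + b·p₂ ≈ (0.917, -0.047, 0.397); φ = arcsin(p_z) ≈ 23.39°, λ = atan2(p_y, p_x) ≈ -2.93°.

≈ 23°N, 3°W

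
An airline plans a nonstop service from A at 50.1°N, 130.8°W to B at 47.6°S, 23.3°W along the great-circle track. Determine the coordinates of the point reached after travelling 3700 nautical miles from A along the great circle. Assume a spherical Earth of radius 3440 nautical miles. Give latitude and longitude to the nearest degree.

≈ 7°N, 78°W

Convert each endpoint to a unit vector on the sphere (x = cos φ cos λ, y = cos φ sin λ, z = sin φ).
The central angle between the endpoints is δ = arccos(p₁·p₂) ≈ 2.341 rad (134.2°). The total great-circle distance is δ·R ≈ 2.341 × 3440 ≈ 8054 nmi, so the target fraction is f = 3700/8054 ≈ 0.459.
Interpolate at f ≈ 0.459 with slerp weights a = sin((1−f)δ)/sin δ ≈ 1.329, b = sin(fδ)/sin δ ≈ 1.226.
p = a·p₁ + b·p₂ ≈ (0.202, -0.973, 0.114); φ = arcsin(p_z) ≈ 6.56°, λ = atan2(p_y, p_x) ≈ -78.25°.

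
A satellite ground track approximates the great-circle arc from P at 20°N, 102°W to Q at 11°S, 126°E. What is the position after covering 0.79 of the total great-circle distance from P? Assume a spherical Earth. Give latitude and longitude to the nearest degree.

≈ 2°S, 153°E

Convert each endpoint to a unit vector on the sphere (x = cos φ cos λ, y = cos φ sin λ, z = sin φ).
The central angle between the endpoints is δ = arccos(p₁·p₂) ≈ 2.322 rad (133.0°).
Interpolate at f = 0.79 with slerp weights a = sin((1−f)δ)/sin δ ≈ 0.641, b = sin(fδ)/sin δ ≈ 1.321.
p = a·p₁ + b·p₂ ≈ (-0.887, 0.460, -0.033); φ = arcsin(p_z) ≈ -1.88°, λ = atan2(p_y, p_x) ≈ 152.61°.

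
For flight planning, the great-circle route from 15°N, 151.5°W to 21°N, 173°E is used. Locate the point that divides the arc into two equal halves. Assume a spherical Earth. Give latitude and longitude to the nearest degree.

≈ 19°N, 169°W

Convert each endpoint to a unit vector on the sphere (x = cos φ cos λ, y = cos φ sin λ, z = sin φ).
The central angle between the endpoints is δ = arccos(p₁·p₂) ≈ 0.597 rad (34.2°).
Interpolate at f = 1/2 with slerp weights a = sin((1−f)δ)/sin δ ≈ 0.523, b = sin(fδ)/sin δ ≈ 0.523.
p = a·p₁ + b·p₂ ≈ (-0.929, -0.182, 0.323); φ = arcsin(p_z) ≈ 18.84°, λ = atan2(p_y, p_x) ≈ -168.94°.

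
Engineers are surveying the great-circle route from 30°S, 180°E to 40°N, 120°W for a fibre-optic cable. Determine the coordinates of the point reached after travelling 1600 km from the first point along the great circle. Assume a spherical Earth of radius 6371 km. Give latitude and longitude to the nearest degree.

≈ 19°S, 170°W

Convert each endpoint to a unit vector on the sphere (x = cos φ cos λ, y = cos φ sin λ, z = sin φ).
The central angle between the endpoints is δ = arccos(p₁·p₂) ≈ 1.560 rad (89.4°). The total great-circle distance is δ·R ≈ 1.560 × 6371 ≈ 9942 km, so the target fraction is f = 1600/9942 ≈ 0.161.
Interpolate at f ≈ 0.161 with slerp weights a = sin((1−f)δ)/sin δ ≈ 0.966, b = sin(fδ)/sin δ ≈ 0.249.
p = a·p₁ + b·p₂ ≈ (-0.932, -0.165, -0.323); φ = arcsin(p_z) ≈ -18.86°, λ = atan2(p_y, p_x) ≈ -169.97°.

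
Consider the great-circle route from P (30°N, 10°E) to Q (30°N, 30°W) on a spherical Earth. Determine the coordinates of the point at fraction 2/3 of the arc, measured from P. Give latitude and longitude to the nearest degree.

Write both endpoints as unit vectors p₁, p₂ with components (cos φ cos λ, cos φ sin λ, sin φ).
The central angle between the endpoints is δ = arccos(p₁·p₂) ≈ 0.601 rad (34.5°).
Interpolate at f = 2/3 with slerp weights a = sin((1−f)δ)/sin δ ≈ 0.352, b = sin(fδ)/sin δ ≈ 0.690.
p = a·p₁ + b·p₂ ≈ (0.817, -0.246, 0.521); φ = arcsin(p_z) ≈ 31.39°, λ = atan2(p_y, p_x) ≈ -16.73°.

≈ (31°N, 17°W)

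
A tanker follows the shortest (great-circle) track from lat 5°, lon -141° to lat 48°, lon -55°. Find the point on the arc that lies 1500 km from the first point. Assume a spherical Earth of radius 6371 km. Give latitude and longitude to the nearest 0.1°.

≈ lat 14.9°, lon -131.7°

Convert each endpoint to a unit vector on the sphere (x = cos φ cos λ, y = cos φ sin λ, z = sin φ).
The central angle between the endpoints is δ = arccos(p₁·p₂) ≈ 1.459 rad (83.6°). The total great-circle distance is δ·R ≈ 1.459 × 6371 ≈ 9297 km, so the target fraction is f = 1500/9297 ≈ 0.161.
Interpolate at f ≈ 0.161 with slerp weights a = sin((1−f)δ)/sin δ ≈ 0.946, b = sin(fδ)/sin δ ≈ 0.235.
p = a·p₁ + b·p₂ ≈ (-0.643, -0.722, 0.257); φ = arcsin(p_z) ≈ 14.89°, λ = atan2(p_y, p_x) ≈ -131.67°.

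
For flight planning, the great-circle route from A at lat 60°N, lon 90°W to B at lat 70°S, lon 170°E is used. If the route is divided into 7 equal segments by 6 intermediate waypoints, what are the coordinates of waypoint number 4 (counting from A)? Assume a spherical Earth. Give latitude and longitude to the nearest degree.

From cos δ = sin φ₁ sin φ₂ + cos φ₁ cos φ₂ cos Δλ, the central angle is δ ≈ 2.575 rad (147.5°).
Interpolate at f = 4/7 with slerp weights a = sin((1−f)δ)/sin δ ≈ 1.662, b = sin(fδ)/sin δ ≈ 1.852.
p = a·p₁ + b·p₂ ≈ (-0.624, -0.721, -0.301); φ = arcsin(p_z) ≈ -17.54°, λ = atan2(p_y, p_x) ≈ -130.87°.

≈ lat 18°S, lon 131°W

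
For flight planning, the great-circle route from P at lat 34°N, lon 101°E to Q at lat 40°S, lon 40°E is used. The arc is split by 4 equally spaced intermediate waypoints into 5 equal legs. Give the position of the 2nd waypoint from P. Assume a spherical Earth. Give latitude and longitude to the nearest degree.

≈ lat 4°N, lon 77°E

From cos δ = sin φ₁ sin φ₂ + cos φ₁ cos φ₂ cos Δλ, the central angle is δ ≈ 1.622 rad (93.0°).
Interpolate at f = 2/5 with slerp weights a = sin((1−f)δ)/sin δ ≈ 0.828, b = sin(fδ)/sin δ ≈ 0.605.
p = a·p₁ + b·p₂ ≈ (0.224, 0.972, 0.074); φ = arcsin(p_z) ≈ 4.24°, λ = atan2(p_y, p_x) ≈ 77.01°.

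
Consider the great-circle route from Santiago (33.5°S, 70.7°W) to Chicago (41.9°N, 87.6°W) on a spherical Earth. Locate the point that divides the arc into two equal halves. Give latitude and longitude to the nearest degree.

Convert each endpoint to a unit vector on the sphere (x = cos φ cos λ, y = cos φ sin λ, z = sin φ).
The central angle between the endpoints is δ = arccos(p₁·p₂) ≈ 1.344 rad (77.0°).
Interpolate at f = 1/2 with slerp weights a = sin((1−f)δ)/sin δ ≈ 0.639, b = sin(fδ)/sin δ ≈ 0.639.
p = a·p₁ + b·p₂ ≈ (0.196, -0.978, 0.074); φ = arcsin(p_z) ≈ 4.25°, λ = atan2(p_y, p_x) ≈ -78.67°.

≈ (4°N, 79°W)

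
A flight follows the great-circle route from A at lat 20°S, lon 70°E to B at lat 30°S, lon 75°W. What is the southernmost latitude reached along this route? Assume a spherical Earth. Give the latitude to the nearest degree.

≈ 57°S

The great circle lies in the plane with unit normal n̂ = (p₁ × p₂)/|p₁ × p₂|.
Here n̂_z ≈ -0.537; the vertex latitude is φ_max = arccos|n̂_z| ≈ 57.5°.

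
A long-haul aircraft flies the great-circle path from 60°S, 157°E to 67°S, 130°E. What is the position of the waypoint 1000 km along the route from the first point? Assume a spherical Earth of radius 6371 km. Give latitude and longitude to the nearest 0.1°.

≈ 65.2°S, 140.9°E

Convert each endpoint to a unit vector on the sphere (x = cos φ cos λ, y = cos φ sin λ, z = sin φ).
The central angle between the endpoints is δ = arccos(p₁·p₂) ≈ 0.240 rad (13.8°). The total great-circle distance is δ·R ≈ 0.240 × 6371 ≈ 1531 km, so the target fraction is f = 1000/1531 ≈ 0.653.
Interpolate at f ≈ 0.653 with slerp weights a = sin((1−f)δ)/sin δ ≈ 0.350, b = sin(fδ)/sin δ ≈ 0.657.
p = a·p₁ + b·p₂ ≈ (-0.326, 0.265, -0.908); φ = arcsin(p_z) ≈ -65.16°, λ = atan2(p_y, p_x) ≈ 140.90°.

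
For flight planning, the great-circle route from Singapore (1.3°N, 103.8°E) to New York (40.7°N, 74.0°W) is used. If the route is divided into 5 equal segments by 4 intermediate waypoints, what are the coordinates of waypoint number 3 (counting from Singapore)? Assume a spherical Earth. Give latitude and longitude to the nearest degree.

Convert each endpoint to a unit vector on the sphere (x = cos φ cos λ, y = cos φ sin λ, z = sin φ).
The central angle between the endpoints is δ = arccos(p₁·p₂) ≈ 2.408 rad (138.0°).
Interpolate at f = 3/5 with slerp weights a = sin((1−f)δ)/sin δ ≈ 1.226, b = sin(fδ)/sin δ ≈ 1.481.
p = a·p₁ + b·p₂ ≈ (0.017, 0.111, 0.994); φ = arcsin(p_z) ≈ 83.57°, λ = atan2(p_y, p_x) ≈ 81.15°.

≈ (84°N, 81°E)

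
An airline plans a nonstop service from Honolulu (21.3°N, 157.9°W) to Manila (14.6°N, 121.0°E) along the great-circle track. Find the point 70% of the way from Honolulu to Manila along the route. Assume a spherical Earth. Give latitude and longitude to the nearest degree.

The haversine formula gives a central angle δ ≈ 1.338 rad (76.6°) between the endpoints.
Interpolate at f = 0.70 with slerp weights a = sin((1−f)δ)/sin δ ≈ 0.401, b = sin(fδ)/sin δ ≈ 0.828.
p = a·p₁ + b·p₂ ≈ (-0.759, 0.546, 0.354); φ = arcsin(p_z) ≈ 20.76°, λ = atan2(p_y, p_x) ≈ 144.28°.

≈ (21°N, 144°E)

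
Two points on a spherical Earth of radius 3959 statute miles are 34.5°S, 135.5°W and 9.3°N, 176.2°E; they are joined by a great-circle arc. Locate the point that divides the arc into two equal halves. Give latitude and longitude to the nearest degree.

≈ 14°S, 162°W

From cos δ = sin φ₁ sin φ₂ + cos φ₁ cos φ₂ cos Δλ, the central angle is δ ≈ 1.105 rad (63.3°).
Interpolate at f = 1/2 with slerp weights a = sin((1−f)δ)/sin δ ≈ 0.587, b = sin(fδ)/sin δ ≈ 0.587.
p = a·p₁ + b·p₂ ≈ (-0.924, -0.301, -0.238); φ = arcsin(p_z) ≈ -13.75°, λ = atan2(p_y, p_x) ≈ -161.96°.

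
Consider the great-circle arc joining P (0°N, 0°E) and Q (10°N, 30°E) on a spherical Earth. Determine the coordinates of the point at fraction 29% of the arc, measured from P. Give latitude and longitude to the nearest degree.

≈ (3°N, 9°E)

Convert each endpoint to a unit vector on the sphere (x = cos φ cos λ, y = cos φ sin λ, z = sin φ).
The central angle between the endpoints is δ = arccos(p₁·p₂) ≈ 0.549 rad (31.5°).
Interpolate at f = 0.29 with slerp weights a = sin((1−f)δ)/sin δ ≈ 0.728, b = sin(fδ)/sin δ ≈ 0.304.
p = a·p₁ + b·p₂ ≈ (0.987, 0.150, 0.053); φ = arcsin(p_z) ≈ 3.02°, λ = atan2(p_y, p_x) ≈ 8.62°.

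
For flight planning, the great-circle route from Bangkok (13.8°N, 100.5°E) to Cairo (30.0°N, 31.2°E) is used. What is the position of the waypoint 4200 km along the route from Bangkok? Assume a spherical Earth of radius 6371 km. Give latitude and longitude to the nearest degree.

≈ 27°N, 63°E

Convert each endpoint to a unit vector on the sphere (x = cos φ cos λ, y = cos φ sin λ, z = sin φ).
The central angle between the endpoints is δ = arccos(p₁·p₂) ≈ 1.141 rad (65.4°). The total great-circle distance is δ·R ≈ 1.141 × 6371 ≈ 7270 km, so the target fraction is f = 4200/7270 ≈ 0.578.
Interpolate at f ≈ 0.578 with slerp weights a = sin((1−f)δ)/sin δ ≈ 0.510, b = sin(fδ)/sin δ ≈ 0.674.
p = a·p₁ + b·p₂ ≈ (0.409, 0.789, 0.458); φ = arcsin(p_z) ≈ 27.29°, λ = atan2(p_y, p_x) ≈ 62.61°.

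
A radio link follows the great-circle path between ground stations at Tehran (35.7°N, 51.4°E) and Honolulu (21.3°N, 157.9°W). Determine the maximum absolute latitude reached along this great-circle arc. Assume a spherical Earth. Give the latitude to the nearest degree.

The great circle lies in the plane with unit normal n̂ = (p₁ × p₂)/|p₁ × p₂|.
Here n̂_z ≈ +0.414; the vertex latitude is φ_max = arccos|n̂_z| ≈ 65.5°.
Check via Clairaut: cos φ_max = |cos φ₁| · sin C = cos(35.7°)·sin(30.7°) ≈ 0.414, again giving ≈ 65.5°.

≈ 66°N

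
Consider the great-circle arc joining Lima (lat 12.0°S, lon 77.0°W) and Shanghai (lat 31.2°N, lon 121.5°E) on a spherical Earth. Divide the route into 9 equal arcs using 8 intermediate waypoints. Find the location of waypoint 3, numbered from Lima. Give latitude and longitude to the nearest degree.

≈ lat 28°N, lon 111°W

Write both endpoints as unit vectors p₁, p₂ with components (cos φ cos λ, cos φ sin λ, sin φ).
The central angle between the endpoints is δ = arccos(p₁·p₂) ≈ 2.693 rad (154.3°).
Interpolate at f = 3/9 with slerp weights a = sin((1−f)δ)/sin δ ≈ 2.249, b = sin(fδ)/sin δ ≈ 1.804.
p = a·p₁ + b·p₂ ≈ (-0.311, -0.828, 0.467); φ = arcsin(p_z) ≈ 27.83°, λ = atan2(p_y, p_x) ≈ -110.61°.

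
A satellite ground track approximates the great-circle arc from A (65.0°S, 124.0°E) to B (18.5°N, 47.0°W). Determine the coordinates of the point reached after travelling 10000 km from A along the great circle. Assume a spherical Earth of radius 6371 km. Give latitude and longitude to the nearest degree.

The haversine formula gives a central angle δ ≈ 2.323 rad (133.1°) between the endpoints. The total great-circle distance is δ·R ≈ 2.323 × 6371 ≈ 14801 km, so the target fraction is f = 10000/14801 ≈ 0.676.
Interpolate at f ≈ 0.676 with slerp weights a = sin((1−f)δ)/sin δ ≈ 0.937, b = sin(fδ)/sin δ ≈ 1.370.
p = a·p₁ + b·p₂ ≈ (0.664, -0.622, -0.415); φ = arcsin(p_z) ≈ -24.51°, λ = atan2(p_y, p_x) ≈ -43.09°.

≈ (25°S, 43°W)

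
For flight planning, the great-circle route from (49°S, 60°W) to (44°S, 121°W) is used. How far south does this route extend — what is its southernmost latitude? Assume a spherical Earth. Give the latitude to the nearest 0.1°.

≈ 51.1°S

The great circle lies in the plane with unit normal n̂ = (p₁ × p₂)/|p₁ × p₂|.
Here n̂_z ≈ -0.627; the vertex latitude is φ_max = arccos|n̂_z| ≈ 51.1°.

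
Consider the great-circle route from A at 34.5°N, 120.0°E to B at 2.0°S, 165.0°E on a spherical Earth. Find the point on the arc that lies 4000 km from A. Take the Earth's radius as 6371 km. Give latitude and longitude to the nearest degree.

≈ 12°N, 151°E

Convert each endpoint to a unit vector on the sphere (x = cos φ cos λ, y = cos φ sin λ, z = sin φ).
The central angle between the endpoints is δ = arccos(p₁·p₂) ≈ 0.973 rad (55.8°). The total great-circle distance is δ·R ≈ 0.973 × 6371 ≈ 6201 km, so the target fraction is f = 4000/6201 ≈ 0.645.
Interpolate at f ≈ 0.645 with slerp weights a = sin((1−f)δ)/sin δ ≈ 0.410, b = sin(fδ)/sin δ ≈ 0.711.
p = a·p₁ + b·p₂ ≈ (-0.855, 0.476, 0.207); φ = arcsin(p_z) ≈ 11.96°, λ = atan2(p_y, p_x) ≈ 150.88°.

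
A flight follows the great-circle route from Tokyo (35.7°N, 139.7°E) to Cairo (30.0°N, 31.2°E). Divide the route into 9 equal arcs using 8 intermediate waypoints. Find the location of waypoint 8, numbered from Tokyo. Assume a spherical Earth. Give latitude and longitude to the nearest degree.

≈ (36°N, 40°E)

Write both endpoints as unit vectors p₁, p₂ with components (cos φ cos λ, cos φ sin λ, sin φ).
The central angle between the endpoints is δ = arccos(p₁·p₂) ≈ 1.502 rad (86.1°).
Interpolate at f = 8/9 with slerp weights a = sin((1−f)δ)/sin δ ≈ 0.167, b = sin(fδ)/sin δ ≈ 0.975.
p = a·p₁ + b·p₂ ≈ (0.619, 0.525, 0.585); φ = arcsin(p_z) ≈ 35.77°, λ = atan2(p_y, p_x) ≈ 40.29°.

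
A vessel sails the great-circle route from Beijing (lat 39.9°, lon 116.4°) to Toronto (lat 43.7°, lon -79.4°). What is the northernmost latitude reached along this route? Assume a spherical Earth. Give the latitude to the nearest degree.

The great circle lies in the plane with unit normal n̂ = (p₁ × p₂)/|p₁ × p₂|.
Here n̂_z ≈ +0.152; the vertex latitude is φ_max = arccos|n̂_z| ≈ 81.3°.
Check via Clairaut: cos φ_max = |cos φ₁| · sin C = cos(39.9°)·sin(11.4°) ≈ 0.152, again giving ≈ 81.3°.

≈ 81°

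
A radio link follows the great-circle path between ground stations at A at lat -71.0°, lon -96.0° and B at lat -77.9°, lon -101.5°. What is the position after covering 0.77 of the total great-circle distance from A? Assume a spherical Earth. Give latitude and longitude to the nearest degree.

Write both endpoints as unit vectors p₁, p₂ with components (cos φ cos λ, cos φ sin λ, sin φ).
The central angle between the endpoints is δ = arccos(p₁·p₂) ≈ 0.123 rad (7.0°).
Interpolate at f = 0.77 with slerp weights a = sin((1−f)δ)/sin δ ≈ 0.231, b = sin(fδ)/sin δ ≈ 0.771.
p = a·p₁ + b·p₂ ≈ (-0.040, -0.233, -0.972); φ = arcsin(p_z) ≈ -76.33°, λ = atan2(p_y, p_x) ≈ -99.76°.

≈ lat -76°, lon -100°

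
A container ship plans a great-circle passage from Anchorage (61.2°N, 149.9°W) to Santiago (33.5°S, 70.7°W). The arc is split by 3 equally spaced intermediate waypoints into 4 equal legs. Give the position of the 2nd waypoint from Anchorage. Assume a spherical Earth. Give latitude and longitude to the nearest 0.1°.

≈ (17.3°N, 97.8°W)

Convert each endpoint to a unit vector on the sphere (x = cos φ cos λ, y = cos φ sin λ, z = sin φ).
The central angle between the endpoints is δ = arccos(p₁·p₂) ≈ 1.991 rad (114.1°).
Interpolate at f = 2/4 with slerp weights a = sin((1−f)δ)/sin δ ≈ 0.919, b = sin(fδ)/sin δ ≈ 0.919.
p = a·p₁ + b·p₂ ≈ (-0.130, -0.946, 0.298); φ = arcsin(p_z) ≈ 17.35°, λ = atan2(p_y, p_x) ≈ -97.81°.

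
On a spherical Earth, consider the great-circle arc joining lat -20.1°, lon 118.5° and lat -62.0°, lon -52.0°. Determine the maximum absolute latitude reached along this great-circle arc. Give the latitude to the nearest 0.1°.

The great circle lies in the plane with unit normal n̂ = (p₁ × p₂)/|p₁ × p₂|.
Here n̂_z ≈ -0.073; the vertex latitude is φ_max = arccos|n̂_z| ≈ 85.8°.

≈ -85.8°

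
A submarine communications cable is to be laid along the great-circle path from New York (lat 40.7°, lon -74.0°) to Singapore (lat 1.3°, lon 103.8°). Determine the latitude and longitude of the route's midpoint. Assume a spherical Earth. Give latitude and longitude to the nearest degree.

Convert each endpoint to a unit vector on the sphere (x = cos φ cos λ, y = cos φ sin λ, z = sin φ).
The central angle between the endpoints is δ = arccos(p₁·p₂) ≈ 2.408 rad (138.0°).
Interpolate at f = 1/2 with slerp weights a = sin((1−f)δ)/sin δ ≈ 1.394, b = sin(fδ)/sin δ ≈ 1.394.
p = a·p₁ + b·p₂ ≈ (-0.041, 0.337, 0.940); φ = arcsin(p_z) ≈ 70.13°, λ = atan2(p_y, p_x) ≈ 96.95°.

≈ lat 70°, lon 97°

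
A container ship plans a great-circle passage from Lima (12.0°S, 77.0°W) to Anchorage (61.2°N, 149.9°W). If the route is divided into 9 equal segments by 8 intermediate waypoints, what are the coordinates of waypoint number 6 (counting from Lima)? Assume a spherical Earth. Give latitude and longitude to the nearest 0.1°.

Convert each endpoint to a unit vector on the sphere (x = cos φ cos λ, y = cos φ sin λ, z = sin φ).
The central angle between the endpoints is δ = arccos(p₁·p₂) ≈ 1.614 rad (92.5°).
Interpolate at f = 6/9 with slerp weights a = sin((1−f)δ)/sin δ ≈ 0.513, b = sin(fδ)/sin δ ≈ 0.881.
p = a·p₁ + b·p₂ ≈ (-0.254, -0.702, 0.665); φ = arcsin(p_z) ≈ 41.71°, λ = atan2(p_y, p_x) ≈ -109.92°.

≈ 41.7°N, 109.9°W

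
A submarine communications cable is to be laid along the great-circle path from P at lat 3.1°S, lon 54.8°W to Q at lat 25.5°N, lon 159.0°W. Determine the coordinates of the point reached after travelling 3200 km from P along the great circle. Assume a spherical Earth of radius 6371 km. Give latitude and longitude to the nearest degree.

≈ lat 9°N, lon 81°W

Convert each endpoint to a unit vector on the sphere (x = cos φ cos λ, y = cos φ sin λ, z = sin φ).
The central angle between the endpoints is δ = arccos(p₁·p₂) ≈ 1.818 rad (104.1°). The total great-circle distance is δ·R ≈ 1.818 × 6371 ≈ 11580 km, so the target fraction is f = 3200/11580 ≈ 0.276.
Interpolate at f ≈ 0.276 with slerp weights a = sin((1−f)δ)/sin δ ≈ 0.998, b = sin(fδ)/sin δ ≈ 0.496.
p = a·p₁ + b·p₂ ≈ (0.156, -0.975, 0.160); φ = arcsin(p_z) ≈ 9.19°, λ = atan2(p_y, p_x) ≈ -80.91°.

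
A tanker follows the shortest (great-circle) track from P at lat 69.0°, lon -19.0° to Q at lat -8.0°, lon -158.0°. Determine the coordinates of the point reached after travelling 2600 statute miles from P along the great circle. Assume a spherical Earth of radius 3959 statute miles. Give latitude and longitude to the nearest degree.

≈ lat 63°, lon -124°

From cos δ = sin φ₁ sin φ₂ + cos φ₁ cos φ₂ cos Δλ, the central angle is δ ≈ 1.980 rad (113.4°). The total great-circle distance is δ·R ≈ 1.980 × 3959 ≈ 7838 mi, so the target fraction is f = 2600/7838 ≈ 0.332.
Interpolate at f ≈ 0.332 with slerp weights a = sin((1−f)δ)/sin δ ≈ 1.057, b = sin(fδ)/sin δ ≈ 0.665.
p = a·p₁ + b·p₂ ≈ (-0.253, -0.370, 0.894); φ = arcsin(p_z) ≈ 63.37°, λ = atan2(p_y, p_x) ≈ -124.35°.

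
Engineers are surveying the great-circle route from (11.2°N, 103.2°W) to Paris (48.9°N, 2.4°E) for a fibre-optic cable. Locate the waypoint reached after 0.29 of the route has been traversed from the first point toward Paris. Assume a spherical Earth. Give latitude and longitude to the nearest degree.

The haversine formula gives a central angle δ ≈ 1.598 rad (91.5°) between the endpoints.
Interpolate at f = 0.29 with slerp weights a = sin((1−f)δ)/sin δ ≈ 0.907, b = sin(fδ)/sin δ ≈ 0.447.
p = a·p₁ + b·p₂ ≈ (0.091, -0.854, 0.513); φ = arcsin(p_z) ≈ 30.87°, λ = atan2(p_y, p_x) ≈ -83.94°.

≈ (31°N, 84°W)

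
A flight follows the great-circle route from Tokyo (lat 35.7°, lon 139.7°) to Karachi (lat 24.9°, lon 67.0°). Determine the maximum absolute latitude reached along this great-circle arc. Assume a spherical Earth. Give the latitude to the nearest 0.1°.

≈ 37.4°

The great circle lies in the plane with unit normal n̂ = (p₁ × p₂)/|p₁ × p₂|.
Here n̂_z ≈ -0.794; the vertex latitude is φ_max = arccos|n̂_z| ≈ 37.4°.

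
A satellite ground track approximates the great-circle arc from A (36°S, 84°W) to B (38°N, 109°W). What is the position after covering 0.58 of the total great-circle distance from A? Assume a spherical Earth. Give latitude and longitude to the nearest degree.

≈ (7°N, 98°W)

The haversine formula gives a central angle δ ≈ 1.353 rad (77.5°) between the endpoints.
Interpolate at f = 0.58 with slerp weights a = sin((1−f)δ)/sin δ ≈ 0.551, b = sin(fδ)/sin δ ≈ 0.724.
p = a·p₁ + b·p₂ ≈ (-0.139, -0.983, 0.122); φ = arcsin(p_z) ≈ 6.98°, λ = atan2(p_y, p_x) ≈ -98.05°.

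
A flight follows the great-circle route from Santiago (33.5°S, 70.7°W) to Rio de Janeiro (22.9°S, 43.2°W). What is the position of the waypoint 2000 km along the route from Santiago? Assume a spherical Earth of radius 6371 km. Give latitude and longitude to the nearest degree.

Write both endpoints as unit vectors p₁, p₂ with components (cos φ cos λ, cos φ sin λ, sin φ).
The central angle between the endpoints is δ = arccos(p₁·p₂) ≈ 0.460 rad (26.3°). The total great-circle distance is δ·R ≈ 0.460 × 6371 ≈ 2929 km, so the target fraction is f = 2000/2929 ≈ 0.683.
Interpolate at f ≈ 0.683 with slerp weights a = sin((1−f)δ)/sin δ ≈ 0.328, b = sin(fδ)/sin δ ≈ 0.696.
p = a·p₁ + b·p₂ ≈ (0.558, -0.697, -0.452); φ = arcsin(p_z) ≈ -26.84°, λ = atan2(p_y, p_x) ≈ -51.33°.

≈ (27°S, 51°W)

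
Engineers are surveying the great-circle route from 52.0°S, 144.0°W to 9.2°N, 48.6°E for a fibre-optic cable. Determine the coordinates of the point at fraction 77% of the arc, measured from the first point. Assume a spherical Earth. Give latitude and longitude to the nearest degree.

≈ 21°S, 55°E

From cos δ = sin φ₁ sin φ₂ + cos φ₁ cos φ₂ cos Δλ, the central angle is δ ≈ 2.373 rad (136.0°).
Interpolate at f = 0.77 with slerp weights a = sin((1−f)δ)/sin δ ≈ 0.747, b = sin(fδ)/sin δ ≈ 1.392.
p = a·p₁ + b·p₂ ≈ (0.537, 0.760, -0.366); φ = arcsin(p_z) ≈ -21.48°, λ = atan2(p_y, p_x) ≈ 54.79°.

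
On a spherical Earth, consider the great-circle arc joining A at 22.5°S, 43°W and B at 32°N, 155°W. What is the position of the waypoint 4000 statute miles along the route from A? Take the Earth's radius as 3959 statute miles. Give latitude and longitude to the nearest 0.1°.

Write both endpoints as unit vectors p₁, p₂ with components (cos φ cos λ, cos φ sin λ, sin φ).
The central angle between the endpoints is δ = arccos(p₁·p₂) ≈ 2.090 rad (119.8°). The total great-circle distance is δ·R ≈ 2.090 × 3959 ≈ 8275 mi, so the target fraction is f = 4000/8275 ≈ 0.483.
Interpolate at f ≈ 0.483 with slerp weights a = sin((1−f)δ)/sin δ ≈ 1.016, b = sin(fδ)/sin δ ≈ 0.976.
p = a·p₁ + b·p₂ ≈ (-0.064, -0.990, 0.128); φ = arcsin(p_z) ≈ 7.37°, λ = atan2(p_y, p_x) ≈ -93.67°.

≈ 7.4°N, 93.7°W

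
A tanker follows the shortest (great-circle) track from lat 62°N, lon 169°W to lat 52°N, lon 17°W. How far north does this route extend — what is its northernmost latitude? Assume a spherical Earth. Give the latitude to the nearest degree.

The great circle lies in the plane with unit normal n̂ = (p₁ × p₂)/|p₁ × p₂|.
Here n̂_z ≈ +0.151; the vertex latitude is φ_max = arccos|n̂_z| ≈ 81.3°.

≈ 81°N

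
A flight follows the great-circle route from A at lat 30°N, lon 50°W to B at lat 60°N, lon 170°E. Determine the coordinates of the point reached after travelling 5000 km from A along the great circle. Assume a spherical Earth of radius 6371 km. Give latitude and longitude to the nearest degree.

Convert each endpoint to a unit vector on the sphere (x = cos φ cos λ, y = cos φ sin λ, z = sin φ).
The central angle between the endpoints is δ = arccos(p₁·p₂) ≈ 1.469 rad (84.2°). The total great-circle distance is δ·R ≈ 1.469 × 6371 ≈ 9361 km, so the target fraction is f = 5000/9361 ≈ 0.534.
Interpolate at f ≈ 0.534 with slerp weights a = sin((1−f)δ)/sin δ ≈ 0.636, b = sin(fδ)/sin δ ≈ 0.710.
p = a·p₁ + b·p₂ ≈ (0.004, -0.360, 0.933); φ = arcsin(p_z) ≈ 68.90°, λ = atan2(p_y, p_x) ≈ -89.36°.

≈ lat 69°N, lon 89°W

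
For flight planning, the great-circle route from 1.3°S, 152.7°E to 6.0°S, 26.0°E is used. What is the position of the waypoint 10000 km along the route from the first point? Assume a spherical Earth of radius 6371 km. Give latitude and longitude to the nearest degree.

Convert each endpoint to a unit vector on the sphere (x = cos φ cos λ, y = cos φ sin λ, z = sin φ).
The central angle between the endpoints is δ = arccos(p₁·p₂) ≈ 2.204 rad (126.3°). The total great-circle distance is δ·R ≈ 2.204 × 6371 ≈ 14042 km, so the target fraction is f = 10000/14042 ≈ 0.712.
Interpolate at f ≈ 0.712 with slerp weights a = sin((1−f)δ)/sin δ ≈ 0.735, b = sin(fδ)/sin δ ≈ 1.241.
p = a·p₁ + b·p₂ ≈ (0.456, 0.878, -0.146); φ = arcsin(p_z) ≈ -8.42°, λ = atan2(p_y, p_x) ≈ 62.58°.

≈ 8°S, 63°E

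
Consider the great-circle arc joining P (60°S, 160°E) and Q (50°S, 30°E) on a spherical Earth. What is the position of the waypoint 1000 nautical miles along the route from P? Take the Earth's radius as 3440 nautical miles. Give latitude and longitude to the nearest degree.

≈ (72°S, 130°E)

From cos δ = sin φ₁ sin φ₂ + cos φ₁ cos φ₂ cos Δλ, the central angle is δ ≈ 1.096 rad (62.8°). The total great-circle distance is δ·R ≈ 1.096 × 3440 ≈ 3772 nmi, so the target fraction is f = 1000/3772 ≈ 0.265.
Interpolate at f ≈ 0.265 with slerp weights a = sin((1−f)δ)/sin δ ≈ 0.811, b = sin(fδ)/sin δ ≈ 0.322.
p = a·p₁ + b·p₂ ≈ (-0.202, 0.242, -0.949); φ = arcsin(p_z) ≈ -71.63°, λ = atan2(p_y, p_x) ≈ 129.77°.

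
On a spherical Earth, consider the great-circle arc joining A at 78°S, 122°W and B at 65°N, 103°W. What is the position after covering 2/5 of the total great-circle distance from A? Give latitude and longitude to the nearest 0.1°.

≈ 20.9°S, 110.0°W

The haversine formula gives a central angle δ ≈ 2.504 rad (143.5°) between the endpoints.
Interpolate at f = 2/5 with slerp weights a = sin((1−f)δ)/sin δ ≈ 1.676, b = sin(fδ)/sin δ ≈ 1.415.
p = a·p₁ + b·p₂ ≈ (-0.319, -0.878, -0.357); φ = arcsin(p_z) ≈ -20.91°, λ = atan2(p_y, p_x) ≈ -109.97°.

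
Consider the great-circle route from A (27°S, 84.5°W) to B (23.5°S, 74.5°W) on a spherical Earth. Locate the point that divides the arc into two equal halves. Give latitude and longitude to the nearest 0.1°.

Write both endpoints as unit vectors p₁, p₂ with components (cos φ cos λ, cos φ sin λ, sin φ).
The central angle between the endpoints is δ = arccos(p₁·p₂) ≈ 0.169 rad (9.7°).
Interpolate at f = 1/2 with slerp weights a = sin((1−f)δ)/sin δ ≈ 0.502, b = sin(fδ)/sin δ ≈ 0.502.
p = a·p₁ + b·p₂ ≈ (0.166, -0.888, -0.428); φ = arcsin(p_z) ≈ -25.33°, λ = atan2(p_y, p_x) ≈ -79.43°.

≈ (25.3°S, 79.4°W)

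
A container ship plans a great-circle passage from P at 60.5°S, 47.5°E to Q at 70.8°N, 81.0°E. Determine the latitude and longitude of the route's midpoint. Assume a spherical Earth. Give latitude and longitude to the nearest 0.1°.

Convert each endpoint to a unit vector on the sphere (x = cos φ cos λ, y = cos φ sin λ, z = sin φ).
The central angle between the endpoints is δ = arccos(p₁·p₂) ≈ 2.328 rad (133.4°).
Interpolate at f = 1/2 with slerp weights a = sin((1−f)δ)/sin δ ≈ 1.264, b = sin(fδ)/sin δ ≈ 1.264.
p = a·p₁ + b·p₂ ≈ (0.485, 0.869, 0.094); φ = arcsin(p_z) ≈ 5.37°, λ = atan2(p_y, p_x) ≈ 60.82°.

≈ 5.4°N, 60.8°E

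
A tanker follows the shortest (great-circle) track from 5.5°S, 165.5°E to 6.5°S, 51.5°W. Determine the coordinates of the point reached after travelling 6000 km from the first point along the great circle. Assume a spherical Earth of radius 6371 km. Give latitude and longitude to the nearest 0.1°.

≈ 17.4°S, 140.6°W

Write both endpoints as unit vectors p₁, p₂ with components (cos φ cos λ, cos φ sin λ, sin φ).
The central angle between the endpoints is δ = arccos(p₁·p₂) ≈ 2.464 rad (141.2°). The total great-circle distance is δ·R ≈ 2.464 × 6371 ≈ 15697 km, so the target fraction is f = 6000/15697 ≈ 0.382.
Interpolate at f ≈ 0.382 with slerp weights a = sin((1−f)δ)/sin δ ≈ 1.593, b = sin(fδ)/sin δ ≈ 1.290.
p = a·p₁ + b·p₂ ≈ (-0.737, -0.606, -0.299); φ = arcsin(p_z) ≈ -17.38°, λ = atan2(p_y, p_x) ≈ -140.60°.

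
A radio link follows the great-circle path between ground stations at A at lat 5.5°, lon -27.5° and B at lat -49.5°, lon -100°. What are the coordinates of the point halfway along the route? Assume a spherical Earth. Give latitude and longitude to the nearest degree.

≈ lat -26°, lon -55°

Write both endpoints as unit vectors p₁, p₂ with components (cos φ cos λ, cos φ sin λ, sin φ).
The central angle between the endpoints is δ = arccos(p₁·p₂) ≈ 1.449 rad (83.0°).
Interpolate at f = 1/2 with slerp weights a = sin((1−f)δ)/sin δ ≈ 0.668, b = sin(fδ)/sin δ ≈ 0.668.
p = a·p₁ + b·p₂ ≈ (0.514, -0.734, -0.444); φ = arcsin(p_z) ≈ -26.34°, λ = atan2(p_y, p_x) ≈ -54.98°.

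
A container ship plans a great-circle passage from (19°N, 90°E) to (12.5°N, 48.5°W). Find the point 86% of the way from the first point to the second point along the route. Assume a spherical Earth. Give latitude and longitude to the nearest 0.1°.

Write both endpoints as unit vectors p₁, p₂ with components (cos φ cos λ, cos φ sin λ, sin φ).
The central angle between the endpoints is δ = arccos(p₁·p₂) ≈ 2.241 rad (128.4°).
Interpolate at f = 0.86 with slerp weights a = sin((1−f)δ)/sin δ ≈ 0.394, b = sin(fδ)/sin δ ≈ 1.196.
p = a·p₁ + b·p₂ ≈ (0.773, -0.502, 0.387); φ = arcsin(p_z) ≈ 22.76°, λ = atan2(p_y, p_x) ≈ -32.99°.

≈ (22.8°N, 33.0°W)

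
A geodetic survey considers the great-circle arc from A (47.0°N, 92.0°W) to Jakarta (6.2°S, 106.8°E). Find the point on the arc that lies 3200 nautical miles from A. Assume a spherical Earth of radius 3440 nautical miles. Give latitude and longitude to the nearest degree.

≈ (67°N, 161°E)

Convert each endpoint to a unit vector on the sphere (x = cos φ cos λ, y = cos φ sin λ, z = sin φ).
The central angle between the endpoints is δ = arccos(p₁·p₂) ≈ 2.376 rad (136.1°). The total great-circle distance is δ·R ≈ 2.376 × 3440 ≈ 8173 nmi, so the target fraction is f = 3200/8173 ≈ 0.392.
Interpolate at f ≈ 0.392 with slerp weights a = sin((1−f)δ)/sin δ ≈ 1.431, b = sin(fδ)/sin δ ≈ 1.157.
p = a·p₁ + b·p₂ ≈ (-0.366, 0.125, 0.922); φ = arcsin(p_z) ≈ 67.22°, λ = atan2(p_y, p_x) ≈ 161.13°.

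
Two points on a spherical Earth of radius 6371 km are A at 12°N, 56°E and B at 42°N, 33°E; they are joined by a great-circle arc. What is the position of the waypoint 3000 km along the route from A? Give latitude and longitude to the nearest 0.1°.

Write both endpoints as unit vectors p₁, p₂ with components (cos φ cos λ, cos φ sin λ, sin φ).
The central angle between the endpoints is δ = arccos(p₁·p₂) ≈ 0.630 rad (36.1°). The total great-circle distance is δ·R ≈ 0.630 × 6371 ≈ 4011 km, so the target fraction is f = 3000/4011 ≈ 0.748.
Interpolate at f ≈ 0.748 with slerp weights a = sin((1−f)δ)/sin δ ≈ 0.268, b = sin(fδ)/sin δ ≈ 0.770.
p = a·p₁ + b·p₂ ≈ (0.627, 0.530, 0.571); φ = arcsin(p_z) ≈ 34.84°, λ = atan2(p_y, p_x) ≈ 40.18°.

≈ 34.8°N, 40.2°E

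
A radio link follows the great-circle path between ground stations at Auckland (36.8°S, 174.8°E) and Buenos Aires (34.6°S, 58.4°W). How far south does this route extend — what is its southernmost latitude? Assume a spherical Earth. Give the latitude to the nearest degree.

≈ 58°S

The great circle lies in the plane with unit normal n̂ = (p₁ × p₂)/|p₁ × p₂|.
Here n̂_z ≈ +0.529; the vertex latitude is φ_max = arccos|n̂_z| ≈ 58.1°.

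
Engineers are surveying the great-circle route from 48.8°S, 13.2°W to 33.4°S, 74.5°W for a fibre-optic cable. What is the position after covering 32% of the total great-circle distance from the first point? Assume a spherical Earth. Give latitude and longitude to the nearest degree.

Write both endpoints as unit vectors p₁, p₂ with components (cos φ cos λ, cos φ sin λ, sin φ).
The central angle between the endpoints is δ = arccos(p₁·p₂) ≈ 0.825 rad (47.3°).
Interpolate at f = 0.32 with slerp weights a = sin((1−f)δ)/sin δ ≈ 0.724, b = sin(fδ)/sin δ ≈ 0.355.
p = a·p₁ + b·p₂ ≈ (0.544, -0.395, -0.741); φ = arcsin(p_z) ≈ -47.78°, λ = atan2(p_y, p_x) ≈ -35.98°.

≈ 48°S, 36°W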